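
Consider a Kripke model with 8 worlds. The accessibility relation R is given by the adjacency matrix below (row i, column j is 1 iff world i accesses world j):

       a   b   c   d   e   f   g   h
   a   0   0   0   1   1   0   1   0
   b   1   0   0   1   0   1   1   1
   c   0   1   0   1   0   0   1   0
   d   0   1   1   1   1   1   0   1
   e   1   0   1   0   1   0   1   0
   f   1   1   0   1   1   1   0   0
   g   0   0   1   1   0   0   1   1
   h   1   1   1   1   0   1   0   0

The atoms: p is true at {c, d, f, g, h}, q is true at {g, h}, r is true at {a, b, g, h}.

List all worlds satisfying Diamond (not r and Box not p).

∅

a: successors {d, e, g}; not r and Box not p there: d:F, e:F, g:F. ✗
b: successors {a, d, f, g, h}; not r and Box not p there: a:F, d:F, f:F, g:F, h:F. ✗
c: successors {b, d, g}; not r and Box not p there: b:F, d:F, g:F. ✗
d: successors {b, c, d, e, f, h}; not r and Box not p there: b:F, c:F, d:F, e:F, f:F, h:F. ✗
e: successors {a, c, e, g}; not r and Box not p there: a:F, c:F, e:F, g:F. ✗
f: successors {a, b, d, e, f}; not r and Box not p there: a:F, b:F, d:F, e:F, f:F. ✗
g: successors {c, d, g, h}; not r and Box not p there: c:F, d:F, g:F, h:F. ✗
h: successors {a, b, c, d, f}; not r and Box not p there: a:F, b:F, c:F, d:F, f:F. ✗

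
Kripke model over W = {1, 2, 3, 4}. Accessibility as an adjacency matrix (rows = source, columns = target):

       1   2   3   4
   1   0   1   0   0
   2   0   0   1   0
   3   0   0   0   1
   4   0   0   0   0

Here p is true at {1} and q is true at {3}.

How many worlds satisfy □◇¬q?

1: successors {2}; ◇¬q there: 2:F. ✗
2: successors {3}; ◇¬q there: 3:T. ✓
3: successors {4}; ◇¬q there: 4:F. ✗
4: no successors, so □◇¬q holds vacuously. ✓
Satisfying worlds: {2, 4}.

2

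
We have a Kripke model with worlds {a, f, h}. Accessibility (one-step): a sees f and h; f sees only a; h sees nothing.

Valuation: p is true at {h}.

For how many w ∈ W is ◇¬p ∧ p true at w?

a: ◇¬p is T, p is F. ✗
f: ◇¬p is T, p is F. ✗
h: ◇¬p is F, p is T. ✗
Satisfying worlds: ∅.

0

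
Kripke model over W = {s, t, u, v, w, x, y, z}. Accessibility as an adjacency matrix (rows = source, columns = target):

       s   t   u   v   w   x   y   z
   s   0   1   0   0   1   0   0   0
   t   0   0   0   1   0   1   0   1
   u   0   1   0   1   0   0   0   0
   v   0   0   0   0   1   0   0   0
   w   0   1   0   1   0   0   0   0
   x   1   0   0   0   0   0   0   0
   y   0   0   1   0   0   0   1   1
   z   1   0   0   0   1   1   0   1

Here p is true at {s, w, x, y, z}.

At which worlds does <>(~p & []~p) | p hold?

{s, w, x, y, z}

s: <>(~p & []~p) is F, p is T. ✓
t: <>(~p & []~p) is F, p is F. ✗
u: <>(~p & []~p) is F, p is F. ✗
v: <>(~p & []~p) is F, p is F. ✗
w: <>(~p & []~p) is F, p is T. ✓
x: <>(~p & []~p) is F, p is T. ✓
y: <>(~p & []~p) is T, p is T. ✓
z: <>(~p & []~p) is F, p is T. ✓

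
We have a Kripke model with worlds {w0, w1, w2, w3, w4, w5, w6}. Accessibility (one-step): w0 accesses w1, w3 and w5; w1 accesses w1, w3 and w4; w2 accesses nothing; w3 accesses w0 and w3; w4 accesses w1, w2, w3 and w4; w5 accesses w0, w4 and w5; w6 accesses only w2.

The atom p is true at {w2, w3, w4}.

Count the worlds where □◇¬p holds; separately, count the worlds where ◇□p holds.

For □◇¬p:
w0: successors {w1, w3, w5}; ◇¬p there: w1:T, w3:T, w5:T. ✓
w1: successors {w1, w3, w4}; ◇¬p there: w1:T, w3:T, w4:T. ✓
w2: no successors, so □◇¬p holds vacuously. ✓
w3: successors {w0, w3}; ◇¬p there: w0:T, w3:T. ✓
w4: successors {w1, w2, w3, w4}; ◇¬p there: w1:T, w2:F, w3:T, w4:T. ✗
w5: successors {w0, w4, w5}; ◇¬p there: w0:T, w4:T, w5:T. ✓
w6: successors {w2}; ◇¬p there: w2:F. ✗
— 5 worlds.
For ◇□p:
w0: successors {w1, w3, w5}; □p there: w1:F, w3:F, w5:F. ✗
w1: successors {w1, w3, w4}; □p there: w1:F, w3:F, w4:F. ✗
w2: no successors, so ◇□p fails. ✗
w3: successors {w0, w3}; □p there: w0:F, w3:F. ✗
w4: successors {w1, w2, w3, w4}; □p there: w1:F, w2:T, w3:F, w4:F. ✓
w5: successors {w0, w4, w5}; □p there: w0:F, w4:F, w5:F. ✗
w6: successors {w2}; □p there: w2:T. ✓
— 2 worlds.

5 and 2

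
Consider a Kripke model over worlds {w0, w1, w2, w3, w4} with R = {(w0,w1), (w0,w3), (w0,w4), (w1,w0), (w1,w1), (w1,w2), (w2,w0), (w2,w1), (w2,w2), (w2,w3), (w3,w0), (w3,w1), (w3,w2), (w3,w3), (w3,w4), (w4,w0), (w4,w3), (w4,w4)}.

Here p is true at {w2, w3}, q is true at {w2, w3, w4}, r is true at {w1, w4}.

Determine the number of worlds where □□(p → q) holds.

w0: successors {w1, w3, w4}; □(p → q) there: w1:T, w3:T, w4:T. ✓
w1: successors {w0, w1, w2}; □(p → q) there: w0:T, w1:T, w2:T. ✓
w2: successors {w0, w1, w2, w3}; □(p → q) there: w0:T, w1:T, w2:T, w3:T. ✓
w3: successors {w0, w1, w2, w3, w4}; □(p → q) there: w0:T, w1:T, w2:T, w3:T, w4:T. ✓
w4: successors {w0, w3, w4}; □(p → q) there: w0:T, w3:T, w4:T. ✓
Satisfying worlds: {w0, w1, w2, w3, w4}.

5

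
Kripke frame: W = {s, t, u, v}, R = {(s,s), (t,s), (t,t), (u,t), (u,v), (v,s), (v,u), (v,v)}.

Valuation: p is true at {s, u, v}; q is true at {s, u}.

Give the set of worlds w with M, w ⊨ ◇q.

{s, t, v}

s: successors {s}; q there: s:T. ✓
t: successors {s, t}; q there: s:T, t:F. ✓
u: successors {t, v}; q there: t:F, v:F. ✗
v: successors {s, u, v}; q there: s:T, u:T, v:F. ✓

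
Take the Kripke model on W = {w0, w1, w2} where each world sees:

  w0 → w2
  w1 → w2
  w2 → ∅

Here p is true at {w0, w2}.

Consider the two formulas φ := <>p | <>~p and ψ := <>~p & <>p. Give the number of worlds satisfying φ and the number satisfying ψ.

2 and 0

For <>p | <>~p:
w0: <>p is T, <>~p is F. ✓
w1: <>p is T, <>~p is F. ✓
w2: <>p is F, <>~p is F. ✗
— 2 worlds.
For <>~p & <>p:
w0: <>~p is F, <>p is T. ✗
w1: <>~p is F, <>p is T. ✗
w2: <>~p is F, <>p is F. ✗
— 0 worlds.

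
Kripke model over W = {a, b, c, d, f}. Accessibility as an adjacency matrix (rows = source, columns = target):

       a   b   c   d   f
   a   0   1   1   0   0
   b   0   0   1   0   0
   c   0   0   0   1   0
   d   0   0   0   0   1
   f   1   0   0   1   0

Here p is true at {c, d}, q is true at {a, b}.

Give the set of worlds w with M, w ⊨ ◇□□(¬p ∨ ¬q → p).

a: successors {b, c}; □□(¬p ∨ ¬q → p) there: b:T, c:F. ✓
b: successors {c}; □□(¬p ∨ ¬q → p) there: c:F. ✗
c: successors {d}; □□(¬p ∨ ¬q → p) there: d:F. ✗
d: successors {f}; □□(¬p ∨ ¬q → p) there: f:F. ✗
f: successors {a, d}; □□(¬p ∨ ¬q → p) there: a:T, d:F. ✓

{a, f}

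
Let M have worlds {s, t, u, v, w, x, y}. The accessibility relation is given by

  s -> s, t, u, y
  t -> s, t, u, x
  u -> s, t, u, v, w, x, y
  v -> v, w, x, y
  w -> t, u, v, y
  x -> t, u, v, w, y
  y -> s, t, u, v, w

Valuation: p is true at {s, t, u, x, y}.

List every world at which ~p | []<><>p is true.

{s, t, u, v, w, x, y}

s: ~p is F, []<><>p is T. ✓
t: ~p is F, []<><>p is T. ✓
u: ~p is F, []<><>p is T. ✓
v: ~p is T, []<><>p is T. ✓
w: ~p is T, []<><>p is T. ✓
x: ~p is F, []<><>p is T. ✓
y: ~p is F, []<><>p is T. ✓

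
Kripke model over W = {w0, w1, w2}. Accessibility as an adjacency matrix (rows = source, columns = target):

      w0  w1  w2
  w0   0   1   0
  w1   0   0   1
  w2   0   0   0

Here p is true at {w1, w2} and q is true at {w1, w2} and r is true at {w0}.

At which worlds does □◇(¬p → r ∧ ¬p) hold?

w0: successors {w1}; ◇(¬p → r ∧ ¬p) there: w1:T. ✓
w1: successors {w2}; ◇(¬p → r ∧ ¬p) there: w2:F. ✗
w2: no successors, so □◇(¬p → r ∧ ¬p) holds vacuously. ✓

{w0, w2}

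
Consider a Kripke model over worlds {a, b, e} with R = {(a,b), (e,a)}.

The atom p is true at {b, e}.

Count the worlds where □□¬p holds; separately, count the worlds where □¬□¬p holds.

For □□¬p:
a: successors {b}; □¬p there: b:T. ✓
b: no successors, so □□¬p holds vacuously. ✓
e: successors {a}; □¬p there: a:F. ✗
— 2 worlds.
For □¬□¬p:
a: successors {b}; ¬□¬p there: b:F. ✗
b: no successors, so □¬□¬p holds vacuously. ✓
e: successors {a}; ¬□¬p there: a:T. ✓
— 2 worlds.

2 and 2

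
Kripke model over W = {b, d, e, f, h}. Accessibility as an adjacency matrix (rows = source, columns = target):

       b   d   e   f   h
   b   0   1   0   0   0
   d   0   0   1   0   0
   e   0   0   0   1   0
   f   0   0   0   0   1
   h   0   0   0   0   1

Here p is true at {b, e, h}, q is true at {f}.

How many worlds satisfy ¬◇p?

2

b: ◇p is F. ✓
d: ◇p is T. ✗
e: ◇p is F. ✓
f: ◇p is T. ✗
h: ◇p is T. ✗
Satisfying worlds: {b, e}.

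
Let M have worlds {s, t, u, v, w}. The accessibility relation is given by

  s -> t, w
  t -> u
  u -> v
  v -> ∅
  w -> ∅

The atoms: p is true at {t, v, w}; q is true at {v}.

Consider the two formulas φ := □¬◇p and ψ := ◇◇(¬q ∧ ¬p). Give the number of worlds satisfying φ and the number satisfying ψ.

For □¬◇p:
s: successors {t, w}; ¬◇p there: t:T, w:T. ✓
t: successors {u}; ¬◇p there: u:F. ✗
u: successors {v}; ¬◇p there: v:T. ✓
v: no successors, so □¬◇p holds vacuously. ✓
w: no successors, so □¬◇p holds vacuously. ✓
— 4 worlds.
For ◇◇(¬q ∧ ¬p):
s: successors {t, w}; ◇(¬q ∧ ¬p) there: t:T, w:F. ✓
t: successors {u}; ◇(¬q ∧ ¬p) there: u:F. ✗
u: successors {v}; ◇(¬q ∧ ¬p) there: v:F. ✗
v: no successors, so ◇◇(¬q ∧ ¬p) fails. ✗
w: no successors, so ◇◇(¬q ∧ ¬p) fails. ✗
— 1 world.

4 and 1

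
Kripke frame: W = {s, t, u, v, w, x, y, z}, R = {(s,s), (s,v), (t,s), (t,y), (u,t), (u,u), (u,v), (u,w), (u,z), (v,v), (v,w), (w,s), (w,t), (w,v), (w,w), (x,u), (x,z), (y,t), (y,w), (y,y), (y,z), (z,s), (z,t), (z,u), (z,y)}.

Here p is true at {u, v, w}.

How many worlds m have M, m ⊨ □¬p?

s: successors {s, v}; ¬p there: s:T, v:F. ✗
t: successors {s, y}; ¬p there: s:T, y:T. ✓
u: successors {t, u, v, w, z}; ¬p there: t:T, u:F, v:F, w:F, z:T. ✗
v: successors {v, w}; ¬p there: v:F, w:F. ✗
w: successors {s, t, v, w}; ¬p there: s:T, t:T, v:F, w:F. ✗
x: successors {u, z}; ¬p there: u:F, z:T. ✗
y: successors {t, w, y, z}; ¬p there: t:T, w:F, y:T, z:T. ✗
z: successors {s, t, u, y}; ¬p there: s:T, t:T, u:F, y:T. ✗
Satisfying worlds: {t}.

1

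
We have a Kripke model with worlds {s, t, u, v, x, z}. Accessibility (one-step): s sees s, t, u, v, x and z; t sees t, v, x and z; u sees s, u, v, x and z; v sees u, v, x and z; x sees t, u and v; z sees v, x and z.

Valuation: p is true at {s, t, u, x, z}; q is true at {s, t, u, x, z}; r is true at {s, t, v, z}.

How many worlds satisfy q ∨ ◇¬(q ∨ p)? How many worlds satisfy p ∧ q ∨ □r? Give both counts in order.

For q ∨ ◇¬(q ∨ p):
s: q is T, ◇¬(q ∨ p) is T. ✓
t: q is T, ◇¬(q ∨ p) is T. ✓
u: q is T, ◇¬(q ∨ p) is T. ✓
v: q is F, ◇¬(q ∨ p) is T. ✓
x: q is T, ◇¬(q ∨ p) is T. ✓
z: q is T, ◇¬(q ∨ p) is T. ✓
— 6 worlds.
For p ∧ q ∨ □r:
s: p ∧ q is T, □r is F. ✓
t: p ∧ q is T, □r is F. ✓
u: p ∧ q is T, □r is F. ✓
v: p ∧ q is F, □r is F. ✗
x: p ∧ q is T, □r is F. ✓
z: p ∧ q is T, □r is F. ✓
— 5 worlds.

6 and 5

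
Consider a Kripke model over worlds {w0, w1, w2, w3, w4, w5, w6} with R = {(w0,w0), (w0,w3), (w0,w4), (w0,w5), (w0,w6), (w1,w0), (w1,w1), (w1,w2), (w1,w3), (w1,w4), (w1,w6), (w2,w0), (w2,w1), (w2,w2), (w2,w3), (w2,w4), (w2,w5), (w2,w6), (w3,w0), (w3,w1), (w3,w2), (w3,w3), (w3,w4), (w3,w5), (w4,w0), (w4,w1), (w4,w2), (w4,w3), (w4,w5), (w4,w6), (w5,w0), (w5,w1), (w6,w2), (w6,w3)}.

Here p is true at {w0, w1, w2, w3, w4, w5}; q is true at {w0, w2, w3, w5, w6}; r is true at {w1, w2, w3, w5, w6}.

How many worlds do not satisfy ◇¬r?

1

w0: successors {w0, w3, w4, w5, w6}; ¬r there: w0:T, w3:F, w4:T, w5:F, w6:F. ✓
w1: successors {w0, w1, w2, w3, w4, w6}; ¬r there: w0:T, w1:F, w2:F, w3:F, w4:T, w6:F. ✓
w2: successors {w0, w1, w2, w3, w4, w5, w6}; ¬r there: w0:T, w1:F, w2:F, w3:F, w4:T, w5:F, w6:F. ✓
w3: successors {w0, w1, w2, w3, w4, w5}; ¬r there: w0:T, w1:F, w2:F, w3:F, w4:T, w5:F. ✓
w4: successors {w0, w1, w2, w3, w5, w6}; ¬r there: w0:T, w1:F, w2:F, w3:F, w5:F, w6:F. ✓
w5: successors {w0, w1}; ¬r there: w0:T, w1:F. ✓
w6: successors {w2, w3}; ¬r there: w2:F, w3:F. ✗
Satisfying worlds: {w0, w1, w2, w3, w4, w5}.
So ◇¬r fails at the other 1 world.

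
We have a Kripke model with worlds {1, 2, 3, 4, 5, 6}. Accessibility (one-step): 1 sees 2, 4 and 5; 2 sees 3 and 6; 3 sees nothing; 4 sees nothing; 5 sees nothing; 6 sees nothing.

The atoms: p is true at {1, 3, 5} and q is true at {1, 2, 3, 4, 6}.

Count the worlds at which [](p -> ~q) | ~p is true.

6

1: [](p -> ~q) is T, ~p is F. ✓
2: [](p -> ~q) is F, ~p is T. ✓
3: [](p -> ~q) is T, ~p is F. ✓
4: [](p -> ~q) is T, ~p is T. ✓
5: [](p -> ~q) is T, ~p is F. ✓
6: [](p -> ~q) is T, ~p is T. ✓
Satisfying worlds: {1, 2, 3, 4, 5, 6}.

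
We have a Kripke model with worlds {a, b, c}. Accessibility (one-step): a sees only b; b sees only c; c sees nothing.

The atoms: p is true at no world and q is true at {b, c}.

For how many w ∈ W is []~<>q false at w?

1

a: successors {b}; ~<>q there: b:F. ✗
b: successors {c}; ~<>q there: c:T. ✓
c: no successors, so []~<>q holds vacuously. ✓
Satisfying worlds: {b, c}.
So []~<>q fails at the other 1 world.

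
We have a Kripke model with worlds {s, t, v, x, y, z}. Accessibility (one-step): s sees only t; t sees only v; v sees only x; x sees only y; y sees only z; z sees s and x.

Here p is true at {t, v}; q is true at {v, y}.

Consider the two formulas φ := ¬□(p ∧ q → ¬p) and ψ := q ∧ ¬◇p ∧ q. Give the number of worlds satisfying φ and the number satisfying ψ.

1 and 2

For ¬□(p ∧ q → ¬p):
s: □(p ∧ q → ¬p) is T. ✗
t: □(p ∧ q → ¬p) is F. ✓
v: □(p ∧ q → ¬p) is T. ✗
x: □(p ∧ q → ¬p) is T. ✗
y: □(p ∧ q → ¬p) is T. ✗
z: □(p ∧ q → ¬p) is T. ✗
— 1 world.
For q ∧ ¬◇p ∧ q:
s: q ∧ ¬◇p is F, q is F. ✗
t: q ∧ ¬◇p is F, q is F. ✗
v: q ∧ ¬◇p is T, q is T. ✓
x: q ∧ ¬◇p is F, q is F. ✗
y: q ∧ ¬◇p is T, q is T. ✓
z: q ∧ ¬◇p is F, q is F. ✗
— 2 worlds.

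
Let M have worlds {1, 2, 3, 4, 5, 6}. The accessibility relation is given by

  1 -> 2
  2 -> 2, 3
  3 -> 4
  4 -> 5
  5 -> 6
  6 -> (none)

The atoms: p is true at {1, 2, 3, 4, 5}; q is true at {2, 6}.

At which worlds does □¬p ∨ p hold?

{1, 2, 3, 4, 5, 6}

1: □¬p is F, p is T. ✓
2: □¬p is F, p is T. ✓
3: □¬p is F, p is T. ✓
4: □¬p is F, p is T. ✓
5: □¬p is T, p is T. ✓
6: □¬p is T, p is F. ✓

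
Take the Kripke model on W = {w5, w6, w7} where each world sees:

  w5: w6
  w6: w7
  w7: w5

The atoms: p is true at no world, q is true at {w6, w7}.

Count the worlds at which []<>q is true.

2

w5: successors {w6}; <>q there: w6:T. ✓
w6: successors {w7}; <>q there: w7:F. ✗
w7: successors {w5}; <>q there: w5:T. ✓
Satisfying worlds: {w5, w7}.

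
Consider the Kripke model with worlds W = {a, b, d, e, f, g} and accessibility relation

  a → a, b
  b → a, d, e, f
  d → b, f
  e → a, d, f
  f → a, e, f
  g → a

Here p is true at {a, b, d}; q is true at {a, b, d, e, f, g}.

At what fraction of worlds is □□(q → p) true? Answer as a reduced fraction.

a: successors {a, b}; □(q → p) there: a:T, b:F. ✗
b: successors {a, d, e, f}; □(q → p) there: a:T, d:F, e:F, f:F. ✗
d: successors {b, f}; □(q → p) there: b:F, f:F. ✗
e: successors {a, d, f}; □(q → p) there: a:T, d:F, f:F. ✗
f: successors {a, e, f}; □(q → p) there: a:T, e:F, f:F. ✗
g: successors {a}; □(q → p) there: a:T. ✓
That's 1 of 6 worlds, so 1/6.

1/6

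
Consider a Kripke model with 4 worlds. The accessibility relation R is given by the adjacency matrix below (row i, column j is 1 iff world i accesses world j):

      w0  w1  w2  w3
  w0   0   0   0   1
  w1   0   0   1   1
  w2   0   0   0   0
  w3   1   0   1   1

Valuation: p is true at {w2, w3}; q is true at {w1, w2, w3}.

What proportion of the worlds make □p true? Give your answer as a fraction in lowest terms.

w0: successors {w3}; p there: w3:T. ✓
w1: successors {w2, w3}; p there: w2:T, w3:T. ✓
w2: no successors, so □p holds vacuously. ✓
w3: successors {w0, w2, w3}; p there: w0:F, w2:T, w3:T. ✗
That's 3 of 4 worlds, so 3/4.

3/4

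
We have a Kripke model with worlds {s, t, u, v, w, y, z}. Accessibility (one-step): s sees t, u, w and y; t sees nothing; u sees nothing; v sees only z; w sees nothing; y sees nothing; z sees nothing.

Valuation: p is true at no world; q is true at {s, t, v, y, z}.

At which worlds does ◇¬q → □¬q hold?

s: ◇¬q is T, □¬q is F. ✗
t: ◇¬q is F, □¬q is T. ✓
u: ◇¬q is F, □¬q is T. ✓
v: ◇¬q is F, □¬q is F. ✓
w: ◇¬q is F, □¬q is T. ✓
y: ◇¬q is F, □¬q is T. ✓
z: ◇¬q is F, □¬q is T. ✓

{t, u, v, w, y, z}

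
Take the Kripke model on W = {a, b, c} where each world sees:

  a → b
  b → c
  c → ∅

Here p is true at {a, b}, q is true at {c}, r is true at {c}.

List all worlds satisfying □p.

a: successors {b}; p there: b:T. ✓
b: successors {c}; p there: c:F. ✗
c: no successors, so □p holds vacuously. ✓

{a, c}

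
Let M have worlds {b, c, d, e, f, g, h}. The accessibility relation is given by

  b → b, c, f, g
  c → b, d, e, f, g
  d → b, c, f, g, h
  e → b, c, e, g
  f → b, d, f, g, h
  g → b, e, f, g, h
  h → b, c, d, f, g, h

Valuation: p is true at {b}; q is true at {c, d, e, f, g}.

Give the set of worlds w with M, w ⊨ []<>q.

b: successors {b, c, f, g}; <>q there: b:T, c:T, f:T, g:T. ✓
c: successors {b, d, e, f, g}; <>q there: b:T, d:T, e:T, f:T, g:T. ✓
d: successors {b, c, f, g, h}; <>q there: b:T, c:T, f:T, g:T, h:T. ✓
e: successors {b, c, e, g}; <>q there: b:T, c:T, e:T, g:T. ✓
f: successors {b, d, f, g, h}; <>q there: b:T, d:T, f:T, g:T, h:T. ✓
g: successors {b, e, f, g, h}; <>q there: b:T, e:T, f:T, g:T, h:T. ✓
h: successors {b, c, d, f, g, h}; <>q there: b:T, c:T, d:T, f:T, g:T, h:T. ✓

{b, c, d, e, f, g, h}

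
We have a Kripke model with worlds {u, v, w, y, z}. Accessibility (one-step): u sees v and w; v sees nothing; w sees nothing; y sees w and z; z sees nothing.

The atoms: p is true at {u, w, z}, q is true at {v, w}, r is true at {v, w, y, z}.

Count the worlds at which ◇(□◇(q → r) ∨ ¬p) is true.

u: successors {v, w}; □◇(q → r) ∨ ¬p there: v:T, w:T. ✓
v: no successors, so ◇(□◇(q → r) ∨ ¬p) fails. ✗
w: no successors, so ◇(□◇(q → r) ∨ ¬p) fails. ✗
y: successors {w, z}; □◇(q → r) ∨ ¬p there: w:T, z:T. ✓
z: no successors, so ◇(□◇(q → r) ∨ ¬p) fails. ✗
Satisfying worlds: {u, y}.

2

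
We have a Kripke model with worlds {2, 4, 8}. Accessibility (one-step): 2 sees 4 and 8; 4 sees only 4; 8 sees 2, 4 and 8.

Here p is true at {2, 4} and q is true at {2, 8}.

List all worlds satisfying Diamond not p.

{2, 8}

2: successors {4, 8}; not p there: 4:F, 8:T. ✓
4: successors {4}; not p there: 4:F. ✗
8: successors {2, 4, 8}; not p there: 2:F, 4:F, 8:T. ✓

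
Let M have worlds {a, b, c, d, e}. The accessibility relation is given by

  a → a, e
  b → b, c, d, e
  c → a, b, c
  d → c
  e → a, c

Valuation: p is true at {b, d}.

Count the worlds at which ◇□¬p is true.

a: successors {a, e}; □¬p there: a:T, e:T. ✓
b: successors {b, c, d, e}; □¬p there: b:F, c:F, d:T, e:T. ✓
c: successors {a, b, c}; □¬p there: a:T, b:F, c:F. ✓
d: successors {c}; □¬p there: c:F. ✗
e: successors {a, c}; □¬p there: a:T, c:F. ✓
Satisfying worlds: {a, b, c, e}.

4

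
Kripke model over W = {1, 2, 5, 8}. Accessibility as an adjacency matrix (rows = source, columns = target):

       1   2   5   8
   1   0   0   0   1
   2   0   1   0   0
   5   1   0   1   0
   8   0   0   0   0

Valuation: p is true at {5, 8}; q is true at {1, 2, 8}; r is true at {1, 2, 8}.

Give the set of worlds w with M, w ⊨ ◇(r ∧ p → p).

{1, 2, 5}

1: successors {8}; r ∧ p → p there: 8:T. ✓
2: successors {2}; r ∧ p → p there: 2:T. ✓
5: successors {1, 5}; r ∧ p → p there: 1:T, 5:T. ✓
8: no successors, so ◇(r ∧ p → p) fails. ✗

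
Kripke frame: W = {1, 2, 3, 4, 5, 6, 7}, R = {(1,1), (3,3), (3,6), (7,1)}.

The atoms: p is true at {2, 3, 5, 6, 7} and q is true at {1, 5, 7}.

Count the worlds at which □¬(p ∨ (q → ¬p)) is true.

4

1: successors {1}; ¬(p ∨ (q → ¬p)) there: 1:F. ✗
2: no successors, so □¬(p ∨ (q → ¬p)) holds vacuously. ✓
3: successors {3, 6}; ¬(p ∨ (q → ¬p)) there: 3:F, 6:F. ✗
4: no successors, so □¬(p ∨ (q → ¬p)) holds vacuously. ✓
5: no successors, so □¬(p ∨ (q → ¬p)) holds vacuously. ✓
6: no successors, so □¬(p ∨ (q → ¬p)) holds vacuously. ✓
7: successors {1}; ¬(p ∨ (q → ¬p)) there: 1:F. ✗
Satisfying worlds: {2, 4, 5, 6}.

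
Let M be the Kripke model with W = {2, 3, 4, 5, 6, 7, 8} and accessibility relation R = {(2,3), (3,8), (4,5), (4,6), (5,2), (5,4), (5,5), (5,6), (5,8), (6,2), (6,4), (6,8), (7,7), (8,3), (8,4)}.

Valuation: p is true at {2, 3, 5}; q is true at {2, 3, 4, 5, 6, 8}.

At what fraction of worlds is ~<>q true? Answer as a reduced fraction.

1/7

2: <>q is T. ✗
3: <>q is T. ✗
4: <>q is T. ✗
5: <>q is T. ✗
6: <>q is T. ✗
7: <>q is F. ✓
8: <>q is T. ✗
That's 1 of 7 worlds, so 1/7.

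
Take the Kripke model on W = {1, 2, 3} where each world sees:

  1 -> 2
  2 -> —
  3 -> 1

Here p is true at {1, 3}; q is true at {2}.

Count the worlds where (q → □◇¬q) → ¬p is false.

1: q → □◇¬q is T, ¬p is F. ✗
2: q → □◇¬q is T, ¬p is T. ✓
3: q → □◇¬q is T, ¬p is F. ✗
Satisfying worlds: {2}.
So (q → □◇¬q) → ¬p fails at the other 2 worlds.

2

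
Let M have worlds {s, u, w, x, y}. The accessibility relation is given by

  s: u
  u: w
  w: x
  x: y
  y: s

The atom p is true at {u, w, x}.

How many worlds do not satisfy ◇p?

s: successors {u}; p there: u:T. ✓
u: successors {w}; p there: w:T. ✓
w: successors {x}; p there: x:T. ✓
x: successors {y}; p there: y:F. ✗
y: successors {s}; p there: s:F. ✗
Satisfying worlds: {s, u, w}.
So ◇p fails at the other 2 worlds.

2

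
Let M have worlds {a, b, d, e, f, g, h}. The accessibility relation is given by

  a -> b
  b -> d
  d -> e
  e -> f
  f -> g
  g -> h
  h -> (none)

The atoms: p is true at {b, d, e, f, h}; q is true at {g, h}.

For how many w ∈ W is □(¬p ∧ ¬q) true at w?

a: successors {b}; ¬p ∧ ¬q there: b:F. ✗
b: successors {d}; ¬p ∧ ¬q there: d:F. ✗
d: successors {e}; ¬p ∧ ¬q there: e:F. ✗
e: successors {f}; ¬p ∧ ¬q there: f:F. ✗
f: successors {g}; ¬p ∧ ¬q there: g:F. ✗
g: successors {h}; ¬p ∧ ¬q there: h:F. ✗
h: no successors, so □(¬p ∧ ¬q) holds vacuously. ✓
Satisfying worlds: {h}.

1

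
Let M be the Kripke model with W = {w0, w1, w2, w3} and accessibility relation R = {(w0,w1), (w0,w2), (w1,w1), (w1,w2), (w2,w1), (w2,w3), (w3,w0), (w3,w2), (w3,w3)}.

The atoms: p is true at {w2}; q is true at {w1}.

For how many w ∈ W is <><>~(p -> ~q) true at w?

0

w0: successors {w1, w2}; <>~(p -> ~q) there: w1:F, w2:F. ✗
w1: successors {w1, w2}; <>~(p -> ~q) there: w1:F, w2:F. ✗
w2: successors {w1, w3}; <>~(p -> ~q) there: w1:F, w3:F. ✗
w3: successors {w0, w2, w3}; <>~(p -> ~q) there: w0:F, w2:F, w3:F. ✗
Satisfying worlds: ∅.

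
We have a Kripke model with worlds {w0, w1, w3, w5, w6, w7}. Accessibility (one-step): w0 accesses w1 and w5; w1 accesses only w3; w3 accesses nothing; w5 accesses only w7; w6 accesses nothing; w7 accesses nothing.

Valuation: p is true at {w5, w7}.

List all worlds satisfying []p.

{w3, w5, w6, w7}

w0: successors {w1, w5}; p there: w1:F, w5:T. ✗
w1: successors {w3}; p there: w3:F. ✗
w3: no successors, so []p holds vacuously. ✓
w5: successors {w7}; p there: w7:T. ✓
w6: no successors, so []p holds vacuously. ✓
w7: no successors, so []p holds vacuously. ✓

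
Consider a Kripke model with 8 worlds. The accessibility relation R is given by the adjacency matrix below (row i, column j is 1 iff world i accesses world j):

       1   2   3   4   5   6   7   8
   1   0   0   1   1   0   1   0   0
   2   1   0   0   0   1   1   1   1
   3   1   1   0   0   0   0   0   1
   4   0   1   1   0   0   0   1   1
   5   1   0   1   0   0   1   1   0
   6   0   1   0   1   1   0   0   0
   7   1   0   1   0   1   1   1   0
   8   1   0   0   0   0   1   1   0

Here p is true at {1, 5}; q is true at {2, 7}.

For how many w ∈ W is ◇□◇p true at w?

2

1: successors {3, 4, 6}; □◇p there: 3:F, 4:T, 6:F. ✓
2: successors {1, 5, 6, 7, 8}; □◇p there: 1:F, 5:F, 6:F, 7:F, 8:F. ✗
3: successors {1, 2, 8}; □◇p there: 1:F, 2:F, 8:F. ✗
4: successors {2, 3, 7, 8}; □◇p there: 2:F, 3:F, 7:F, 8:F. ✗
5: successors {1, 3, 6, 7}; □◇p there: 1:F, 3:F, 6:F, 7:F. ✗
6: successors {2, 4, 5}; □◇p there: 2:F, 4:T, 5:F. ✓
7: successors {1, 3, 5, 6, 7}; □◇p there: 1:F, 3:F, 5:F, 6:F, 7:F. ✗
8: successors {1, 6, 7}; □◇p there: 1:F, 6:F, 7:F. ✗
Satisfying worlds: {1, 6}.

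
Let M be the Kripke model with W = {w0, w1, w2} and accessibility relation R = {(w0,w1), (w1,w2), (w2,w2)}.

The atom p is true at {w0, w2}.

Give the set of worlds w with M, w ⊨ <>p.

{w1, w2}

w0: successors {w1}; p there: w1:F. ✗
w1: successors {w2}; p there: w2:T. ✓
w2: successors {w2}; p there: w2:T. ✓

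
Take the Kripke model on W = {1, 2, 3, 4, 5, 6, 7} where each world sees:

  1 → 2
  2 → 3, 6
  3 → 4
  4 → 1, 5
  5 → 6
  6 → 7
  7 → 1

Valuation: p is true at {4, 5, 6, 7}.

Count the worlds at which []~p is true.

2

1: successors {2}; ~p there: 2:T. ✓
2: successors {3, 6}; ~p there: 3:T, 6:F. ✗
3: successors {4}; ~p there: 4:F. ✗
4: successors {1, 5}; ~p there: 1:T, 5:F. ✗
5: successors {6}; ~p there: 6:F. ✗
6: successors {7}; ~p there: 7:F. ✗
7: successors {1}; ~p there: 1:T. ✓
Satisfying worlds: {1, 7}.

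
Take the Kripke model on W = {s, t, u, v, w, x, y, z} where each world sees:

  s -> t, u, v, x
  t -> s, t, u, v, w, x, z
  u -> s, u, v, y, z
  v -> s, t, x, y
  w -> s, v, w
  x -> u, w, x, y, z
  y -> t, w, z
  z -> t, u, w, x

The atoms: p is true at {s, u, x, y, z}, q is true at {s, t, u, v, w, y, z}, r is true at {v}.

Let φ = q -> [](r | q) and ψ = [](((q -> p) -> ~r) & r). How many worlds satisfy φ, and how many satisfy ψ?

For q -> [](r | q):
s: q is T, [](r | q) is F. ✗
t: q is T, [](r | q) is F. ✗
u: q is T, [](r | q) is T. ✓
v: q is T, [](r | q) is F. ✗
w: q is T, [](r | q) is T. ✓
x: q is F, [](r | q) is F. ✓
y: q is T, [](r | q) is T. ✓
z: q is T, [](r | q) is F. ✗
— 4 worlds.
For [](((q -> p) -> ~r) & r):
s: successors {t, u, v, x}; ((q -> p) -> ~r) & r there: t:F, u:F, v:T, x:F. ✗
t: successors {s, t, u, v, w, x, z}; ((q -> p) -> ~r) & r there: s:F, t:F, u:F, v:T, w:F, x:F, z:F. ✗
u: successors {s, u, v, y, z}; ((q -> p) -> ~r) & r there: s:F, u:F, v:T, y:F, z:F. ✗
v: successors {s, t, x, y}; ((q -> p) -> ~r) & r there: s:F, t:F, x:F, y:F. ✗
w: successors {s, v, w}; ((q -> p) -> ~r) & r there: s:F, v:T, w:F. ✗
x: successors {u, w, x, y, z}; ((q -> p) -> ~r) & r there: u:F, w:F, x:F, y:F, z:F. ✗
y: successors {t, w, z}; ((q -> p) -> ~r) & r there: t:F, w:F, z:F. ✗
z: successors {t, u, w, x}; ((q -> p) -> ~r) & r there: t:F, u:F, w:F, x:F. ✗
— 0 worlds.

4 and 0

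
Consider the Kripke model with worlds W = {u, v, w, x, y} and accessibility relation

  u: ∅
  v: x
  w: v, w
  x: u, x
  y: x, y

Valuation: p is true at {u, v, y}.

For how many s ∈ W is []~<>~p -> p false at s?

0

u: []~<>~p is T, p is T. ✓
v: []~<>~p is F, p is T. ✓
w: []~<>~p is F, p is F. ✓
x: []~<>~p is F, p is F. ✓
y: []~<>~p is F, p is T. ✓
Satisfying worlds: {u, v, w, x, y}.
So []~<>~p -> p fails at the other 0 worlds.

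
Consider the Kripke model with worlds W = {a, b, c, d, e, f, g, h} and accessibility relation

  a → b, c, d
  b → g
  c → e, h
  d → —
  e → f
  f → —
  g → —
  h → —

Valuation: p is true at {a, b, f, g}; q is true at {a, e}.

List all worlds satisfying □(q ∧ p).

{d, f, g, h}

a: successors {b, c, d}; q ∧ p there: b:F, c:F, d:F. ✗
b: successors {g}; q ∧ p there: g:F. ✗
c: successors {e, h}; q ∧ p there: e:F, h:F. ✗
d: no successors, so □(q ∧ p) holds vacuously. ✓
e: successors {f}; q ∧ p there: f:F. ✗
f: no successors, so □(q ∧ p) holds vacuously. ✓
g: no successors, so □(q ∧ p) holds vacuously. ✓
h: no successors, so □(q ∧ p) holds vacuously. ✓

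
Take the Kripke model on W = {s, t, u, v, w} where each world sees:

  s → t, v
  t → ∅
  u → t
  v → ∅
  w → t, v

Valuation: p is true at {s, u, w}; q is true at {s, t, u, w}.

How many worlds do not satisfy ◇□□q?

2

s: successors {t, v}; □□q there: t:T, v:T. ✓
t: no successors, so ◇□□q fails. ✗
u: successors {t}; □□q there: t:T. ✓
v: no successors, so ◇□□q fails. ✗
w: successors {t, v}; □□q there: t:T, v:T. ✓
Satisfying worlds: {s, u, w}.
So ◇□□q fails at the other 2 worlds.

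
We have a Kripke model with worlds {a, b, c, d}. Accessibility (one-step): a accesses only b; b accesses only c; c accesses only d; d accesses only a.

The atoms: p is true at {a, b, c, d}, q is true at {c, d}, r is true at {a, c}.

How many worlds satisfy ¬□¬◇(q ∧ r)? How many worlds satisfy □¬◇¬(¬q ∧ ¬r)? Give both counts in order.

1 and 1

For ¬□¬◇(q ∧ r):
a: □¬◇(q ∧ r) is F. ✓
b: □¬◇(q ∧ r) is T. ✗
c: □¬◇(q ∧ r) is T. ✗
d: □¬◇(q ∧ r) is T. ✗
— 1 world.
For □¬◇¬(¬q ∧ ¬r):
a: successors {b}; ¬◇¬(¬q ∧ ¬r) there: b:F. ✗
b: successors {c}; ¬◇¬(¬q ∧ ¬r) there: c:F. ✗
c: successors {d}; ¬◇¬(¬q ∧ ¬r) there: d:F. ✗
d: successors {a}; ¬◇¬(¬q ∧ ¬r) there: a:T. ✓
— 1 world.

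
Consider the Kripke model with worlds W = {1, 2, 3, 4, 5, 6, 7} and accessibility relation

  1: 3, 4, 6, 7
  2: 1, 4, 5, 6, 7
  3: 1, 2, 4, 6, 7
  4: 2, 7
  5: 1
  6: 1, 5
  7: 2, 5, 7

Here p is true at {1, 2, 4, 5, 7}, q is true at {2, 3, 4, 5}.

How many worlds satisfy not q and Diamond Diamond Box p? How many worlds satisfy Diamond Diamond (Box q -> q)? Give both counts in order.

For not q and Diamond Diamond Box p:
1: not q is T, Diamond Diamond Box p is T. ✓
2: not q is F, Diamond Diamond Box p is T. ✗
3: not q is F, Diamond Diamond Box p is T. ✗
4: not q is F, Diamond Diamond Box p is T. ✗
5: not q is F, Diamond Diamond Box p is T. ✗
6: not q is T, Diamond Diamond Box p is T. ✓
7: not q is T, Diamond Diamond Box p is T. ✓
— 3 worlds.
For Diamond Diamond (Box q -> q):
1: successors {3, 4, 6, 7}; Diamond (Box q -> q) there: 3:T, 4:T, 6:T, 7:T. ✓
2: successors {1, 4, 5, 6, 7}; Diamond (Box q -> q) there: 1:T, 4:T, 5:T, 6:T, 7:T. ✓
3: successors {1, 2, 4, 6, 7}; Diamond (Box q -> q) there: 1:T, 2:T, 4:T, 6:T, 7:T. ✓
4: successors {2, 7}; Diamond (Box q -> q) there: 2:T, 7:T. ✓
5: successors {1}; Diamond (Box q -> q) there: 1:T. ✓
6: successors {1, 5}; Diamond (Box q -> q) there: 1:T, 5:T. ✓
7: successors {2, 5, 7}; Diamond (Box q -> q) there: 2:T, 5:T, 7:T. ✓
— 7 worlds.

3 and 7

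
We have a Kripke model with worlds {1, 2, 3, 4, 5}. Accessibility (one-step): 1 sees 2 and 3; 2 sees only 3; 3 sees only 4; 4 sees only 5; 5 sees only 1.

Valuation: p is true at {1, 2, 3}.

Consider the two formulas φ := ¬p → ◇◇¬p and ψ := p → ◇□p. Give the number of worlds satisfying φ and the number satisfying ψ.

3 and 3

For ¬p → ◇◇¬p:
1: ¬p is F, ◇◇¬p is T. ✓
2: ¬p is F, ◇◇¬p is T. ✓
3: ¬p is F, ◇◇¬p is T. ✓
4: ¬p is T, ◇◇¬p is F. ✗
5: ¬p is T, ◇◇¬p is F. ✗
— 3 worlds.
For p → ◇□p:
1: p is T, ◇□p is T. ✓
2: p is T, ◇□p is F. ✗
3: p is T, ◇□p is F. ✗
4: p is F, ◇□p is T. ✓
5: p is F, ◇□p is T. ✓
— 3 worlds.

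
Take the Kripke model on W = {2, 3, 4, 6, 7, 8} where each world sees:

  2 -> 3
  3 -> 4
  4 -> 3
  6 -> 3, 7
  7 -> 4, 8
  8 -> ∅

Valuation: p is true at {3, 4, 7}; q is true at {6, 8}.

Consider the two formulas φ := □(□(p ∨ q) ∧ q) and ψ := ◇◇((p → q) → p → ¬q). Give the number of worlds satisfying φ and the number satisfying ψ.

1 and 5

For □(□(p ∨ q) ∧ q):
2: successors {3}; □(p ∨ q) ∧ q there: 3:F. ✗
3: successors {4}; □(p ∨ q) ∧ q there: 4:F. ✗
4: successors {3}; □(p ∨ q) ∧ q there: 3:F. ✗
6: successors {3, 7}; □(p ∨ q) ∧ q there: 3:F, 7:F. ✗
7: successors {4, 8}; □(p ∨ q) ∧ q there: 4:F, 8:T. ✗
8: no successors, so □(□(p ∨ q) ∧ q) holds vacuously. ✓
— 1 world.
For ◇◇((p → q) → p → ¬q):
2: successors {3}; ◇((p → q) → p → ¬q) there: 3:T. ✓
3: successors {4}; ◇((p → q) → p → ¬q) there: 4:T. ✓
4: successors {3}; ◇((p → q) → p → ¬q) there: 3:T. ✓
6: successors {3, 7}; ◇((p → q) → p → ¬q) there: 3:T, 7:T. ✓
7: successors {4, 8}; ◇((p → q) → p → ¬q) there: 4:T, 8:F. ✓
8: no successors, so ◇◇((p → q) → p → ¬q) fails. ✗
— 5 worlds.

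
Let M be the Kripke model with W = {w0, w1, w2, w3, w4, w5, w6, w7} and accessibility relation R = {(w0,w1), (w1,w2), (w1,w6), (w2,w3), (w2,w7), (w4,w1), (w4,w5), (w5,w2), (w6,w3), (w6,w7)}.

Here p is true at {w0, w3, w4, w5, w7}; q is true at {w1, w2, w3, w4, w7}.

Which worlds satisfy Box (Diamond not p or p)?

w0: successors {w1}; Diamond not p or p there: w1:T. ✓
w1: successors {w2, w6}; Diamond not p or p there: w2:F, w6:F. ✗
w2: successors {w3, w7}; Diamond not p or p there: w3:T, w7:T. ✓
w3: no successors, so Box (Diamond not p or p) holds vacuously. ✓
w4: successors {w1, w5}; Diamond not p or p there: w1:T, w5:T. ✓
w5: successors {w2}; Diamond not p or p there: w2:F. ✗
w6: successors {w3, w7}; Diamond not p or p there: w3:T, w7:T. ✓
w7: no successors, so Box (Diamond not p or p) holds vacuously. ✓

{w0, w2, w3, w4, w6, w7}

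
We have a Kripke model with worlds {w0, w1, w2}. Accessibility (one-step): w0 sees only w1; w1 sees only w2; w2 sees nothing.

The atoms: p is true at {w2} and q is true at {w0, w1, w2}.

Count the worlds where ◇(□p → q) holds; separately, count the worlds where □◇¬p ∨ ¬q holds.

For ◇(□p → q):
w0: successors {w1}; □p → q there: w1:T. ✓
w1: successors {w2}; □p → q there: w2:T. ✓
w2: no successors, so ◇(□p → q) fails. ✗
— 2 worlds.
For □◇¬p ∨ ¬q:
w0: □◇¬p is F, ¬q is F. ✗
w1: □◇¬p is F, ¬q is F. ✗
w2: □◇¬p is T, ¬q is F. ✓
— 1 world.

2 and 1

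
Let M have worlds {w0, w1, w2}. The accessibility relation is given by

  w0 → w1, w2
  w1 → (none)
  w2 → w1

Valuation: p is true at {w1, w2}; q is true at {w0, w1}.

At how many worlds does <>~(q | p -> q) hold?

1

w0: successors {w1, w2}; ~(q | p -> q) there: w1:F, w2:T. ✓
w1: no successors, so <>~(q | p -> q) fails. ✗
w2: successors {w1}; ~(q | p -> q) there: w1:F. ✗
Satisfying worlds: {w0}.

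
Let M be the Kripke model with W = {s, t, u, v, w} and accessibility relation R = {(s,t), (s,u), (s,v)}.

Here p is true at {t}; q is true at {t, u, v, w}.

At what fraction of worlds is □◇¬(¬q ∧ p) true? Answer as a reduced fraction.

4/5

s: successors {t, u, v}; ◇¬(¬q ∧ p) there: t:F, u:F, v:F. ✗
t: no successors, so □◇¬(¬q ∧ p) holds vacuously. ✓
u: no successors, so □◇¬(¬q ∧ p) holds vacuously. ✓
v: no successors, so □◇¬(¬q ∧ p) holds vacuously. ✓
w: no successors, so □◇¬(¬q ∧ p) holds vacuously. ✓
That's 4 of 5 worlds, so 4/5.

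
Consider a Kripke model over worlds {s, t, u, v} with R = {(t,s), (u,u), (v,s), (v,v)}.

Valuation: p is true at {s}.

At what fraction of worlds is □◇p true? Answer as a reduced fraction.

s: no successors, so □◇p holds vacuously. ✓
t: successors {s}; ◇p there: s:F. ✗
u: successors {u}; ◇p there: u:F. ✗
v: successors {s, v}; ◇p there: s:F, v:T. ✗
That's 1 of 4 worlds, so 1/4.

1/4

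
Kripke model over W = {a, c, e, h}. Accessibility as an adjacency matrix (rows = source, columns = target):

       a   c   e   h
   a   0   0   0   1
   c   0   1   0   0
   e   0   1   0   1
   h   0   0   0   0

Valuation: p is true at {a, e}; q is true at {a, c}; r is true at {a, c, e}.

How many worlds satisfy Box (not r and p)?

a: successors {h}; not r and p there: h:F. ✗
c: successors {c}; not r and p there: c:F. ✗
e: successors {c, h}; not r and p there: c:F, h:F. ✗
h: no successors, so Box (not r and p) holds vacuously. ✓
Satisfying worlds: {h}.

1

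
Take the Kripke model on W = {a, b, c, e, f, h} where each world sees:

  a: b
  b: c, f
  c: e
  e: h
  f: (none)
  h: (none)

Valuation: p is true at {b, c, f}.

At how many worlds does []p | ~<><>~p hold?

5

a: []p is T, ~<><>~p is T. ✓
b: []p is T, ~<><>~p is F. ✓
c: []p is F, ~<><>~p is F. ✗
e: []p is F, ~<><>~p is T. ✓
f: []p is T, ~<><>~p is T. ✓
h: []p is T, ~<><>~p is T. ✓
Satisfying worlds: {a, b, e, f, h}.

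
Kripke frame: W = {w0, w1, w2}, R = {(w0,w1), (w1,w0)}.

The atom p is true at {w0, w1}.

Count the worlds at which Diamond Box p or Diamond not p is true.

w0: Diamond Box p is T, Diamond not p is F. ✓
w1: Diamond Box p is T, Diamond not p is F. ✓
w2: Diamond Box p is F, Diamond not p is F. ✗
Satisfying worlds: {w0, w1}.

2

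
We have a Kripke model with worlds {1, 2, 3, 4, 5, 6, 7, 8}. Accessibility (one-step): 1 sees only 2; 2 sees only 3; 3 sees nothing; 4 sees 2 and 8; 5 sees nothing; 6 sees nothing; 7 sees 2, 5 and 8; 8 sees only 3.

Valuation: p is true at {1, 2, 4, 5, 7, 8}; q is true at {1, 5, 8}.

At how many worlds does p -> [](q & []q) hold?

3

1: p is T, [](q & []q) is F. ✗
2: p is T, [](q & []q) is F. ✗
3: p is F, [](q & []q) is T. ✓
4: p is T, [](q & []q) is F. ✗
5: p is T, [](q & []q) is T. ✓
6: p is F, [](q & []q) is T. ✓
7: p is T, [](q & []q) is F. ✗
8: p is T, [](q & []q) is F. ✗
Satisfying worlds: {3, 5, 6}.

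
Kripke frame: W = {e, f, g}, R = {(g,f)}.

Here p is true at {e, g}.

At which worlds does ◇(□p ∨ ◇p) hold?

{g}

e: no successors, so ◇(□p ∨ ◇p) fails. ✗
f: no successors, so ◇(□p ∨ ◇p) fails. ✗
g: successors {f}; □p ∨ ◇p there: f:T. ✓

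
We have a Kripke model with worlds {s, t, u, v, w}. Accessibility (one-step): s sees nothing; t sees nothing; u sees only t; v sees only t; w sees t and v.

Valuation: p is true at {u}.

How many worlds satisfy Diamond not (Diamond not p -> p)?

s: no successors, so Diamond not (Diamond not p -> p) fails. ✗
t: no successors, so Diamond not (Diamond not p -> p) fails. ✗
u: successors {t}; not (Diamond not p -> p) there: t:F. ✗
v: successors {t}; not (Diamond not p -> p) there: t:F. ✗
w: successors {t, v}; not (Diamond not p -> p) there: t:F, v:T. ✓
Satisfying worlds: {w}.

1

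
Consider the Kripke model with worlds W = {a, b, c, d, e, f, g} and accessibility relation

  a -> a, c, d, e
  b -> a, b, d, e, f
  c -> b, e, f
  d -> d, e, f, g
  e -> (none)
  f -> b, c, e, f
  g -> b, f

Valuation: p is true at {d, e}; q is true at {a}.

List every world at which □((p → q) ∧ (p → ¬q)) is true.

{e, g}

a: successors {a, c, d, e}; (p → q) ∧ (p → ¬q) there: a:T, c:T, d:F, e:F. ✗
b: successors {a, b, d, e, f}; (p → q) ∧ (p → ¬q) there: a:T, b:T, d:F, e:F, f:T. ✗
c: successors {b, e, f}; (p → q) ∧ (p → ¬q) there: b:T, e:F, f:T. ✗
d: successors {d, e, f, g}; (p → q) ∧ (p → ¬q) there: d:F, e:F, f:T, g:T. ✗
e: no successors, so □((p → q) ∧ (p → ¬q)) holds vacuously. ✓
f: successors {b, c, e, f}; (p → q) ∧ (p → ¬q) there: b:T, c:T, e:F, f:T. ✗
g: successors {b, f}; (p → q) ∧ (p → ¬q) there: b:T, f:T. ✓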